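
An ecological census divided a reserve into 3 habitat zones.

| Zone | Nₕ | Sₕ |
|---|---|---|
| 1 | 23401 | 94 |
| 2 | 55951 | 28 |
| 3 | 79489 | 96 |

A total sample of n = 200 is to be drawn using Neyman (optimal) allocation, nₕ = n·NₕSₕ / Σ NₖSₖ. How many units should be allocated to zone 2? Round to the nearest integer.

27

1: NₕSₕ = 23401·94 = 2199694
2: NₕSₕ = 55951·28 = 1566628
3: NₕSₕ = 79489·96 = 7630944
Σ NₕSₕ = 11397266.
n_2 = 200·1566628/11397266 = 27.491... → 27.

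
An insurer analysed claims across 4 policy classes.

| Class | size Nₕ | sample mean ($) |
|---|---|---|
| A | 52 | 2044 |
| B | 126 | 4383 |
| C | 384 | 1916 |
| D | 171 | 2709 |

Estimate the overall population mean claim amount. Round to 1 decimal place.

2534.1

x̄_st = (Σ Nₕx̄ₕ) / (Σ Nₕ) = (52·2044 + 126·4383 + 384·1916 + 171·2709) / 733
= 1857529 / 733 = 2534.146... → 2534.1.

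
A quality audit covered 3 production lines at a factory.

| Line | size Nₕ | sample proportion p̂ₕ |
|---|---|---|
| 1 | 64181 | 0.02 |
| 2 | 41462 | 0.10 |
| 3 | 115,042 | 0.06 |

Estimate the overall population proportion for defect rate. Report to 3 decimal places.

N = 64181 + 41462 + 115042 = 220685.
Overall proportion = Σ (Nₕ/N)·p̂ₕ.
Σ Nₕp̂ₕ = 1283.62 + 4146.2 + 6902.52 = 12332.34.
12332.34 / 220685 = 0.05588... → 0.056.

0.056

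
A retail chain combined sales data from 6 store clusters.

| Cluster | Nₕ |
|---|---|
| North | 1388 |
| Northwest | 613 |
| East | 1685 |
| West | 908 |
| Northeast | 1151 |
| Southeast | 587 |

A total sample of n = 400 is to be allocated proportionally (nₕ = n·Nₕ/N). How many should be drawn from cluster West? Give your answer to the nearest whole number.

57

Share of cluster West = 908/6332 = 0.14340.
Allocate 400 × 0.14340 = 57.359... → 57.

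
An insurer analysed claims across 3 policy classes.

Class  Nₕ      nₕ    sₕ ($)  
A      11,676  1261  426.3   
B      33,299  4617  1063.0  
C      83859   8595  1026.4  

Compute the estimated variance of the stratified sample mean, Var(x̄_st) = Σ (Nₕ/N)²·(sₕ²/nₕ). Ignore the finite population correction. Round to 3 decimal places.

69.464

N = 128834; Wₕ = Nₕ/N.
class A: (11676/128834)²·426.3²/1261 = 1.183703
class B: (33299/128834)²·1063.0²/4617 = 16.349635
class C: (83859/128834)²·1026.4²/8595 = 51.930892
Sum = 69.464230 → 69.464.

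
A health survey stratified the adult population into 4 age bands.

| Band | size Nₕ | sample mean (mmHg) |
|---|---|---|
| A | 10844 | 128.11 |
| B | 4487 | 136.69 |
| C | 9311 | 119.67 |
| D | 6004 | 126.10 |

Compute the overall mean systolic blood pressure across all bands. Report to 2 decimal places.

N = 10844 + 4487 + 9311 + 6004 = 30646.
The stratified mean weights each stratum mean by its population share Nₕ/N.
Σ Nₕx̄ₕ = 10844·128.11 + 4487·136.69 + 9311·119.67 + 6004·126.10 = 1389224.84 + 613328.03 + 1114247.37 + 757104.4 = 3873904.64.
Divide by N: 3873904.64 / 30646 = 126.4082... → 126.41.

126.41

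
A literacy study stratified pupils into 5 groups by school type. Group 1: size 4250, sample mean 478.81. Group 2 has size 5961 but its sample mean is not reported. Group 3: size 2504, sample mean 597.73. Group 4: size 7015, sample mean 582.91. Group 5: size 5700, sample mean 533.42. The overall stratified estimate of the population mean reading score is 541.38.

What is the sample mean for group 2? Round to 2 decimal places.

521.06

Σ Nₕx̄ₕ = N·μ, so 5961·x̄_2 = 25430·541.38 − (4250·478.81 + 2504·597.73 + 7015·582.91 + 5700·533.42).
= 13767293.4 − 10661266.07 = 3106027.33.
x̄_2 = 3106027.33 / 5961 = 521.0581... → 521.06.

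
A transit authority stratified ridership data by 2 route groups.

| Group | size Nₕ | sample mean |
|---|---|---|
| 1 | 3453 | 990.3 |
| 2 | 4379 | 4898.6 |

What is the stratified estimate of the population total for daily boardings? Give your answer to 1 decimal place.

24870475.3

Estimate total by summing Nₕ·x̄ₕ over strata.
3453·990.3 + 4379·4898.6 = 3419505.9 + 21450969.4 = 24870475.3.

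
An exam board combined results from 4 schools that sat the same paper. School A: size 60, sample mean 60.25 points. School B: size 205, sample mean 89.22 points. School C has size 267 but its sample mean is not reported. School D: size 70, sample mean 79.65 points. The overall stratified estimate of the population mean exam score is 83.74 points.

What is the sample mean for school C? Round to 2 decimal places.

85.88

N = 60 + 205 + 267 + 70 = 602.
Overall total = μ·N = 83.74·602 = 50411.48.
Subtract the known strata: 60·60.25 + 205·89.22 + 70·79.65 = 27480.6.
Remaining total for school C: 50411.48 − 27480.6 = 22930.88.
Divide by its size: 22930.88 / 267 = 85.8834... → 85.88.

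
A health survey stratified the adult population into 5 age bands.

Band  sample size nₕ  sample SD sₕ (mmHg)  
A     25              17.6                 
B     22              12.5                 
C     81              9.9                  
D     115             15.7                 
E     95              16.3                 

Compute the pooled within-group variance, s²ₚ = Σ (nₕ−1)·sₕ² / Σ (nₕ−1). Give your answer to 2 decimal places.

215.11

Degrees of freedom: 24 + 21 + 80 + 114 + 94 = 333.
Σ(nₕ−1)sₕ² = 24·309.76 + 21·156.25 + 80·98.01 + 114·246.49 + 94·265.69 = 71631.01.
s²ₚ = 71631.01 / 333 = 215.1081... → 215.11.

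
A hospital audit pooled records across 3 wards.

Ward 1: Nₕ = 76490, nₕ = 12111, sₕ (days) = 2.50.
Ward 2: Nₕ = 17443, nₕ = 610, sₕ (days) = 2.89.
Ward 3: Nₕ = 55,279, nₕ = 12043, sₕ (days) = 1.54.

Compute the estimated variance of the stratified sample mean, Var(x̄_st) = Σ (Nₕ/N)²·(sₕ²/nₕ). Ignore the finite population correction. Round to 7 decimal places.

0.0003498

N = 149212. Term for each stratum: Wₕ²sₕ²/nₕ.
Var(x̄_st) = 0.0001356132 + 0.0001871116 + 0.0000270284 = 0.0003497531 → 0.0003498.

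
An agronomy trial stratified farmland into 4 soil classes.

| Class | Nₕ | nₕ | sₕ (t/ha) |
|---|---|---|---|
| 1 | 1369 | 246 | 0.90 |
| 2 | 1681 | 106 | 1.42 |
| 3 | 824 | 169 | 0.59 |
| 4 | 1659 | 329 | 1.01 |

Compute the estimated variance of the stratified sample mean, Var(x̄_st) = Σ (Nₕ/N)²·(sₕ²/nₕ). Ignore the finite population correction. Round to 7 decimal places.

0.0022818

N = 5533; Wₕ = Nₕ/N.
class 1: (1369/5533)²·0.90²/246 = 0.0002015744
class 2: (1681/5533)²·1.42²/106 = 0.0017558399
class 3: (824/5533)²·0.59²/169 = 0.0000456826
class 4: (1659/5533)²·1.01²/329 = 0.0002787522
Sum = 0.0022818491 → 0.0022818.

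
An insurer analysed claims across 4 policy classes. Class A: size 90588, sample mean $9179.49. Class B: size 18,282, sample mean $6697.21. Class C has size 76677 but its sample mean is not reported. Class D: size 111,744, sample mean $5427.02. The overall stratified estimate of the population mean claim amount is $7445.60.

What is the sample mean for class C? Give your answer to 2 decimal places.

N = 90588 + 18282 + 76677 + 111744 = 297291.
Overall total = μ·N = 7445.60·297291 = 2213509869.6.
Subtract the known strata: 90588·9179.49 + 18282·6697.21 + 111744·5427.02 = 1560426956.22.
Remaining total for class C: 2213509869.6 − 1560426956.22 = 653082913.38.
Divide by its size: 653082913.38 / 76677 = 8517.3248... → 8517.32.

8517.32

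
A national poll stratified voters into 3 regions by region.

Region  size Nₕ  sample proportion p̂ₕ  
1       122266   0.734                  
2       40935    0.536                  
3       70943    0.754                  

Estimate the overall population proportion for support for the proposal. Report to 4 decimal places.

N = 122266 + 40935 + 70943 = 234144.
Overall proportion = Σ (Nₕ/N)·p̂ₕ.
Σ Nₕp̂ₕ = 89743.244 + 21941.16 + 53491.022 = 165175.426.
165175.426 / 234144 = 0.705444... → 0.7054.

0.7054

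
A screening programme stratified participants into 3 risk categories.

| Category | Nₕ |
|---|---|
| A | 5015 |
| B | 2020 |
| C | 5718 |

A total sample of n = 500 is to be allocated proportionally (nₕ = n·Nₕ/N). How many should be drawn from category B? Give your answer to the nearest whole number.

Share of category B = 2020/12753 = 0.15839.
Allocate 500 × 0.15839 = 79.197... → 79.

79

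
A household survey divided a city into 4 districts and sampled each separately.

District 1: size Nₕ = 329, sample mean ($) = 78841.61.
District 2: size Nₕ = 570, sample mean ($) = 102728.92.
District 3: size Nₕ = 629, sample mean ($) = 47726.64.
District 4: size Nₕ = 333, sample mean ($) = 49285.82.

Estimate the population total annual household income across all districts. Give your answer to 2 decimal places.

130926608.71

Population total = Σ Nₕ·x̄ₕ (each stratum's size times its mean).
329·78841.61 + 570·102728.92 + 629·47726.64 + 333·49285.82 = 25938889.69 + 58555484.4 + 30020056.56 + 16412178.06 = 130926608.71.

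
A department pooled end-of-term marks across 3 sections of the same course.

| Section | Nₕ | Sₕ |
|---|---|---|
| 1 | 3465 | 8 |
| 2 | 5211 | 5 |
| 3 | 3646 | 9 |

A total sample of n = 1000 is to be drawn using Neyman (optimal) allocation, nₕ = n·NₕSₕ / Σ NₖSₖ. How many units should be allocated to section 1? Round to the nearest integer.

Σ NₕSₕ = 3465·8 + 5211·5 + 3646·9 = 86589.
Share for 1: 27720/86589 = 0.32013.
n_1 = 1000 × 0.32013 = 320.133... → 320.

320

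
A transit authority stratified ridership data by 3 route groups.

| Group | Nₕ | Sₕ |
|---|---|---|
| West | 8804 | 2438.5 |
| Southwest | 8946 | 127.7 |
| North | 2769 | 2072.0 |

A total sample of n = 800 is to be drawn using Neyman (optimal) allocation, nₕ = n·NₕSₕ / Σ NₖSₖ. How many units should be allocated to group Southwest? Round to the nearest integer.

32

West: NₕSₕ = 8804·2438.5 = 21468554
Southwest: NₕSₕ = 8946·127.7 = 1142404.2
North: NₕSₕ = 2769·2072.0 = 5737368
Σ NₕSₕ = 28348326.2.
n_Southwest = 800·1142404.2/28348326.2 = 32.239... → 32.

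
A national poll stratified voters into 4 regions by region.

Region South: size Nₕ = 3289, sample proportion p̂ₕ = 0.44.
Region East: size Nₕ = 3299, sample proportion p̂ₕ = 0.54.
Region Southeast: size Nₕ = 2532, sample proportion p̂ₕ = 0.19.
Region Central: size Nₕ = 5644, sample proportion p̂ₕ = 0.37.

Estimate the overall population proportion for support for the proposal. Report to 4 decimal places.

0.3927

N = 3289 + 3299 + 2532 + 5644 = 14764.
Overall proportion = Σ (Nₕ/N)·p̂ₕ.
Σ Nₕp̂ₕ = 1447.16 + 1781.46 + 481.08 + 2088.28 = 5797.98.
5797.98 / 14764 = 0.392711... → 0.3927.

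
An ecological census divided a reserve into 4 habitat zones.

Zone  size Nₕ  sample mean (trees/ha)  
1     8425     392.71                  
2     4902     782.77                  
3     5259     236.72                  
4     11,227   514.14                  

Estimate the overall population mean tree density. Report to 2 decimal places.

N = 29813; weights Wₕ = Nₕ/N = (0.2826, 0.1644, 0.1764, 0.3766).
x̄_st = Σ Wₕ·x̄ₕ = 0.2826·392.71 + 0.1644·782.77 + 0.1764·236.72 + 0.3766·514.14 ≈ 475.0572...
→ 475.06.

475.06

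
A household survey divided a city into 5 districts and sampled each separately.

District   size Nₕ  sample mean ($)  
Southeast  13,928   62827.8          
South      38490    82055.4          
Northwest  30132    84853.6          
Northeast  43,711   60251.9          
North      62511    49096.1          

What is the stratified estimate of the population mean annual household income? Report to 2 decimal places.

65120.38

x̄_st = (Σ Nₕx̄ₕ) / (Σ Nₕ) = (13928·62827.8 + 38490·82055.4 + 30132·84853.6 + 43711·60251.9 + 62511·49096.1) / 188772
= 12292903727.6 / 188772 = 65120.3766... → 65120.38.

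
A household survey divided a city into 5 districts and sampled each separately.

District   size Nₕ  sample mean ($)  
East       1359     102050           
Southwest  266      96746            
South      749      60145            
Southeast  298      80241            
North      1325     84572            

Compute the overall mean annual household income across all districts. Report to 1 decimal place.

86424.5

N = 3997; weights Wₕ = Nₕ/N = (0.3400, 0.0665, 0.1874, 0.0746, 0.3315).
x̄_st = Σ Wₕ·x̄ₕ = 0.3400·102050 + 0.0665·96746 + 0.1874·60145 + 0.0746·80241 + 0.3315·84572 ≈ 86424.496...
→ 86424.5.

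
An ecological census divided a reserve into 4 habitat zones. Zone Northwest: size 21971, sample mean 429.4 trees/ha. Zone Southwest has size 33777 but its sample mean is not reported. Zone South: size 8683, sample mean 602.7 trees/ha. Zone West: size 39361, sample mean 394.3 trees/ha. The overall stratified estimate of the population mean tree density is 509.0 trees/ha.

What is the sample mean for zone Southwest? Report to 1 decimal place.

Σ Nₕx̄ₕ = N·μ, so 33777·x̄_Southwest = 103792·509.0 − (21971·429.4 + 8683·602.7 + 39361·394.3).
= 52830128 − 30187633.8 = 22642494.2.
x̄_Southwest = 22642494.2 / 33777 = 670.352... → 670.4.

670.4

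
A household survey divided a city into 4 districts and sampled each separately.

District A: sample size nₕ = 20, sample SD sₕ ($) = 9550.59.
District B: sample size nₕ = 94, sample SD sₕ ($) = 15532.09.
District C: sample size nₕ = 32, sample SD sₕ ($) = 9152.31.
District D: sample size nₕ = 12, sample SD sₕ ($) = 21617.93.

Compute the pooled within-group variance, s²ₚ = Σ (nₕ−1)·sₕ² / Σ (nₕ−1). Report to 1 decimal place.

207183862.7

A: (20−1)·9550.59² = 19·91213769.3481 = 1733061617.6139
B: (94−1)·15532.09² = 93·241245819.7681 = 22435861238.4333
C: (32−1)·9152.31² = 31·83764778.3361 = 2596708128.4191
D: (12−1)·21617.93² = 11·467334897.4849 = 5140683872.3339
Numerator = 31906314856.8002; denominator = Σ(nₕ−1) = 154.
s²ₚ = 31906314856.8002/154 = 207183862.706... → 207183862.7.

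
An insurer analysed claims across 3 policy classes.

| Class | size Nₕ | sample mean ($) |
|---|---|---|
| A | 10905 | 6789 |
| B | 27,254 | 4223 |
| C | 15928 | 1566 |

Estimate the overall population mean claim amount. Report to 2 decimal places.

3957.90

N = 54087; weights Wₕ = Nₕ/N = (0.2016, 0.5039, 0.2945).
x̄_st = Σ Wₕ·x̄ₕ = 0.2016·6789 + 0.5039·4223 + 0.2945·1566 ≈ 3957.9000...
→ 3957.90.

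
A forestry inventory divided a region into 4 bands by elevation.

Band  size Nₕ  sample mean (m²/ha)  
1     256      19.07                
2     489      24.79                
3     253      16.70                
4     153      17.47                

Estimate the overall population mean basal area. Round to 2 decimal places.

20.77

N = 256 + 489 + 253 + 153 = 1151.
Overall mean = Σ (Nₕ/N)·x̄ₕ — weight by population share, not a simple average.
Σ Nₕx̄ₕ = 256·19.07 + 489·24.79 + 253·16.70 + 153·17.47 = 4881.92 + 12122.31 + 4225.1 + 2672.91 = 23902.24.
Divide by N: 23902.24 / 1151 = 20.7665... → 20.77.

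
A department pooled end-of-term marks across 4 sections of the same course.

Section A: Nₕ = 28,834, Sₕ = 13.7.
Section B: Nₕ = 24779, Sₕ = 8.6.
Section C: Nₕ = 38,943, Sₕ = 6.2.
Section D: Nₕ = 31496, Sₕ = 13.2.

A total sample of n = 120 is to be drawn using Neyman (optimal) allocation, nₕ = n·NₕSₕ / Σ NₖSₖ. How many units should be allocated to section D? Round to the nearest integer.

Σ NₕSₕ = 28834·13.7 + 24779·8.6 + 38943·6.2 + 31496·13.2 = 1265319.
Share for D: 415747.2/1265319 = 0.32857.
n_D = 120 × 0.32857 = 39.429... → 39.

39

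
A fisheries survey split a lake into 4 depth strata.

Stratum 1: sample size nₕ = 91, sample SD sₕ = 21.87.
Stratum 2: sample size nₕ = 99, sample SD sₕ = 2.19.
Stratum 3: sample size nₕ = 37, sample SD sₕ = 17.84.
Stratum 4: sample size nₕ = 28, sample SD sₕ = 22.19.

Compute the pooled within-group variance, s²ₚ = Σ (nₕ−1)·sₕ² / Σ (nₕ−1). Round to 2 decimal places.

1: (91−1)·21.87² = 90·478.2969 = 43046.721
2: (99−1)·2.19² = 98·4.7961 = 470.0178
3: (37−1)·17.84² = 36·318.2656 = 11457.5616
4: (28−1)·22.19² = 27·492.3961 = 13294.6947
Numerator = 68268.9951; denominator = Σ(nₕ−1) = 251.
s²ₚ = 68268.9951/251 = 271.9880... → 271.99.

271.99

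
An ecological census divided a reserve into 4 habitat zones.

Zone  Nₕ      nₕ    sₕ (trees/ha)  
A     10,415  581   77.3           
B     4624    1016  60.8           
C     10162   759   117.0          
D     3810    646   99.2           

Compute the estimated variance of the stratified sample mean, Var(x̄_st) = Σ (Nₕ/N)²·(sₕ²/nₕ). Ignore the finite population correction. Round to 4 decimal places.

3.8936

N = 29011. Term for each stratum: Wₕ²sₕ²/nₕ.
Var(x̄_st) = 1.3254886 + 0.0924323 + 2.2129058 + 0.2627335 = 3.8935602 → 3.8936.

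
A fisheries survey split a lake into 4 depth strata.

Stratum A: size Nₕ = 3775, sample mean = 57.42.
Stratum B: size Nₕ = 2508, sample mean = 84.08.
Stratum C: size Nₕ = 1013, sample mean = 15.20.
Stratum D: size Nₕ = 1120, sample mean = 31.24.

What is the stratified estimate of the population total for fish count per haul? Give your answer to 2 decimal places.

478019.54

Population total = Σ Nₕ·x̄ₕ (each stratum's size times its mean).
3775·57.42 + 2508·84.08 + 1013·15.20 + 1120·31.24 = 216760.5 + 210872.64 + 15397.6 + 34988.8 = 478019.54.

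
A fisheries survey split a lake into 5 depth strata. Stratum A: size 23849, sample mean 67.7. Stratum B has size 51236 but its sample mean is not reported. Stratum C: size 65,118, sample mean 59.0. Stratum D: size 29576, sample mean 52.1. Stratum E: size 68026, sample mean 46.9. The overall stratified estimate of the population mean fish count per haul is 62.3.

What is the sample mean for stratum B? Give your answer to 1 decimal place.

Σ Nₕx̄ₕ = N·μ, so 51236·x̄_B = 237805·62.3 − (23849·67.7 + 65118·59.0 + 29576·52.1 + 68026·46.9).
= 14815251.5 − 10187868.3 = 4627383.2.
x̄_B = 4627383.2 / 51236 = 90.315... → 90.3.

90.3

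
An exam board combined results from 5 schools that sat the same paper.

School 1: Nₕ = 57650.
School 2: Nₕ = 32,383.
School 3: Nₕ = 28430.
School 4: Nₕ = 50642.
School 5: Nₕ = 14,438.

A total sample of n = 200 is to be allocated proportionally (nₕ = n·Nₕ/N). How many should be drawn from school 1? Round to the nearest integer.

N = 57650 + 32383 + 28430 + 50642 + 14438 = 183543.
n_1 = 200·57650/183543 = 62.819... → 63.

63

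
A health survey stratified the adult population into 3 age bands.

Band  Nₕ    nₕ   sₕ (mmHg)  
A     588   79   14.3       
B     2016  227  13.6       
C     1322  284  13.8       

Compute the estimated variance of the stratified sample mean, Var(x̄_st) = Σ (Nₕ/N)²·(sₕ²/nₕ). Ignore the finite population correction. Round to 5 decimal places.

N = 3926. Term for each stratum: Wₕ²sₕ²/nₕ.
Var(x̄_st) = 0.05806294 + 0.21484855 + 0.07603300 = 0.34894450 → 0.34894.

0.34894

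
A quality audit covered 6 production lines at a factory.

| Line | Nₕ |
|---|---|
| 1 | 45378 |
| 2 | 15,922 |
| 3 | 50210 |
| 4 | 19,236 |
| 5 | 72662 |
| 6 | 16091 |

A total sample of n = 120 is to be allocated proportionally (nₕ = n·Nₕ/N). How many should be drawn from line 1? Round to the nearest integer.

25

Share of line 1 = 45378/219499 = 0.20673.
Allocate 120 × 0.20673 = 24.808... → 25.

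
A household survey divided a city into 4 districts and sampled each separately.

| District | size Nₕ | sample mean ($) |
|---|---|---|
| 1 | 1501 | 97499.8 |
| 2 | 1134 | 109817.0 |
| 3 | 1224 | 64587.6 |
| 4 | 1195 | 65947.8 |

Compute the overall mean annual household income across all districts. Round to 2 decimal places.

N = 1501 + 1134 + 1224 + 1195 = 5054.
Overall mean = Σ (Nₕ/N)·x̄ₕ — weight by population share, not a simple average.
Σ Nₕx̄ₕ = 1501·97499.8 + 1134·109817.0 + 1224·64587.6 + 1195·65947.8 = 146347199.8 + 124532478 + 79055222.4 + 78807621 = 428742521.2.
Divide by N: 428742521.2 / 5054 = 84832.3152... → 84832.32.

84832.32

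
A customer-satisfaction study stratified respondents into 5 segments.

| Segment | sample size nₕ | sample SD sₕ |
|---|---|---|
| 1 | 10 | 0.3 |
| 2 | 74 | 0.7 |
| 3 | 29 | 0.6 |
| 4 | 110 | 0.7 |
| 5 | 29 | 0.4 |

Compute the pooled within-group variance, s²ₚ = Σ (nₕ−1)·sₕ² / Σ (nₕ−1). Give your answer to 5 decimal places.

Degrees of freedom: 9 + 73 + 28 + 109 + 28 = 247.
Σ(nₕ−1)sₕ² = 9·0.09 + 73·0.49 + 28·0.36 + 109·0.49 + 28·0.16 = 104.55.
s²ₚ = 104.55 / 247 = 0.4232794... → 0.42328.

0.42328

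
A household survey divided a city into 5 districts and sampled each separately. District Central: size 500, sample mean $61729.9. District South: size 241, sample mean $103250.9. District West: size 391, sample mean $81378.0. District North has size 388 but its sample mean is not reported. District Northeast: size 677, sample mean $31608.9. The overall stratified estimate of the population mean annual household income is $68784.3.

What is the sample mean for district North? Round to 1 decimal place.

Σ Nₕx̄ₕ = N·μ, so 388·x̄_North = 2197·68784.3 − (500·61729.9 + 241·103250.9 + 391·81378.0 + 677·31608.9).
= 151119107.1 − 108966440.2 = 42152666.9.
x̄_North = 42152666.9 / 388 = 108640.894... → 108640.9.

108640.9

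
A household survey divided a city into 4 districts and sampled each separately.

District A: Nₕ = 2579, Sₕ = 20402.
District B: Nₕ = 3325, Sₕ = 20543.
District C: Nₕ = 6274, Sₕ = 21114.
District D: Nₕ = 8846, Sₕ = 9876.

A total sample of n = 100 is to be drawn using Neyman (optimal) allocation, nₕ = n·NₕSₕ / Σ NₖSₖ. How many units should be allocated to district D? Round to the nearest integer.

A: NₕSₕ = 2579·20402 = 52616758
B: NₕSₕ = 3325·20543 = 68305475
C: NₕSₕ = 6274·21114 = 132469236
D: NₕSₕ = 8846·9876 = 87363096
Σ NₕSₕ = 340754565.
n_D = 100·87363096/340754565 = 25.638... → 26.

26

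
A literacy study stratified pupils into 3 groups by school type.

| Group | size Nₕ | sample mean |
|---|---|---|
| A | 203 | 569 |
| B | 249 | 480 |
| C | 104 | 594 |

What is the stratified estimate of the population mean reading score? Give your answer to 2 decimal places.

x̄_st = (Σ Nₕx̄ₕ) / (Σ Nₕ) = (203·569 + 249·480 + 104·594) / 556
= 296803 / 556 = 533.8183... → 533.82.

533.82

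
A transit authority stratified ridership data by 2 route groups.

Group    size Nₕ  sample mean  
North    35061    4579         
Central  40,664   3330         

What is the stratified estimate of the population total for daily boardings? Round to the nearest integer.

295955439

North: 35061·4579 = 160544319
Central: 40664·3330 = 135411120
τ̂ = Σ Nₕx̄ₕ = 295955439.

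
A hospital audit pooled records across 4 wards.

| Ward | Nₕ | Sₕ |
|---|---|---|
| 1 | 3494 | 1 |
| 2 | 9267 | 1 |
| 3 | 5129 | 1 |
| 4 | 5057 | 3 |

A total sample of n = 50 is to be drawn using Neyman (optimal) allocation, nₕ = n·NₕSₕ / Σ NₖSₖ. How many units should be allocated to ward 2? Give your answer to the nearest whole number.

14

Σ NₕSₕ = 3494·1 + 9267·1 + 5129·1 + 5057·3 = 33061.
Share for 2: 9267/33061 = 0.28030.
n_2 = 50 × 0.28030 = 14.015... → 14.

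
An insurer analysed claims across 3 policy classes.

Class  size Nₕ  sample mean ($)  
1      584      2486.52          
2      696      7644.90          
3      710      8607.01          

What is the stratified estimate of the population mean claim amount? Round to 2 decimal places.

6474.35

N = 584 + 696 + 710 = 1990.
The stratified mean weights each stratum mean by its population share Nₕ/N.
Σ Nₕx̄ₕ = 584·2486.52 + 696·7644.90 + 710·8607.01 = 1452127.68 + 5320850.4 + 6110977.1 = 12883955.18.
Divide by N: 12883955.18 / 1990 = 6474.3493... → 6474.35.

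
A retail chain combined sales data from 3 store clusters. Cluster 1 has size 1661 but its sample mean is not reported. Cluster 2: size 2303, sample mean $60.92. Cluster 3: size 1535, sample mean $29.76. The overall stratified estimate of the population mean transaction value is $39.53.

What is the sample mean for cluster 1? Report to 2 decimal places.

18.90

Σ Nₕx̄ₕ = N·μ, so 1661·x̄_1 = 5499·39.53 − (2303·60.92 + 1535·29.76).
= 217375.47 − 185980.36 = 31395.11.
x̄_1 = 31395.11 / 1661 = 18.9013... → 18.90.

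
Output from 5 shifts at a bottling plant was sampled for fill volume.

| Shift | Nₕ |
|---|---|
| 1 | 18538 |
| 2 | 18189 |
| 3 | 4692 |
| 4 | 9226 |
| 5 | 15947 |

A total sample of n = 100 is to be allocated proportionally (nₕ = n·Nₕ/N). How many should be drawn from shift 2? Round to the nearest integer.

N = 18538 + 18189 + 4692 + 9226 + 15947 = 66592.
n_2 = 100·18189/66592 = 27.314... → 27.

27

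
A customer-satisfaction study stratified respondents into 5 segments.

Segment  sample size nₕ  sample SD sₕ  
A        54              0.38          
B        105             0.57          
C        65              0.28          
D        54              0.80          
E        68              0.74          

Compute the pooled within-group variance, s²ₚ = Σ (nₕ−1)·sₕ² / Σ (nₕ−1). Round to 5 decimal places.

0.34331

Degrees of freedom: 53 + 104 + 64 + 53 + 67 = 341.
Σ(nₕ−1)sₕ² = 53·0.1444 + 104·0.3249 + 64·0.0784 + 53·0.64 + 67·0.5476 = 117.0696.
s²ₚ = 117.0696 / 341 = 0.3433126... → 0.34331.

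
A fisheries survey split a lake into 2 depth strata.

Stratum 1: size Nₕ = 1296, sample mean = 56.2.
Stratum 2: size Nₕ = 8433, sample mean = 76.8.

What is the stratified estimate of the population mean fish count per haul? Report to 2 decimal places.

N = 9729; weights Wₕ = Nₕ/N = (0.1332, 0.8668).
x̄_st = Σ Wₕ·x̄ₕ = 0.1332·56.2 + 0.8668·76.8 ≈ 74.0559...
→ 74.06.

74.06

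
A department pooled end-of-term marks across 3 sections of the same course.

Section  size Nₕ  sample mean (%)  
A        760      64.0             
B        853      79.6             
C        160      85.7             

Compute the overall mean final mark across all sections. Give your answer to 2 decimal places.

73.46

N = 1773; weights Wₕ = Nₕ/N = (0.4287, 0.4811, 0.0902).
x̄_st = Σ Wₕ·x̄ₕ = 0.4287·64.0 + 0.4811·79.6 + 0.0902·85.7 ≈ 73.4635...
→ 73.46.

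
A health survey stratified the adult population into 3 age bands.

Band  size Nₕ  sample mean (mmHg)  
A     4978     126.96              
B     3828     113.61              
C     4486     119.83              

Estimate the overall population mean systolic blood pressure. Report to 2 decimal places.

N = 13292; weights Wₕ = Nₕ/N = (0.3745, 0.2880, 0.3375).
x̄_st = Σ Wₕ·x̄ₕ = 0.3745·126.96 + 0.2880·113.61 + 0.3375·119.83 ≈ 120.7089...
→ 120.71.

120.71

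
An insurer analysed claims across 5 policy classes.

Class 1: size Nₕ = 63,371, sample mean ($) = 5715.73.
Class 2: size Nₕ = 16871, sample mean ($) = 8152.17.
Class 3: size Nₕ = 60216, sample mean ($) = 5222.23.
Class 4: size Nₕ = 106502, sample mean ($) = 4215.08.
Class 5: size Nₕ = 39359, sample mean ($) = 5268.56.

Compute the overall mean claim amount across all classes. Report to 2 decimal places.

x̄_st = (Σ Nₕx̄ₕ) / (Σ Nₕ) = (63371·5715.73 + 16871·8152.17 + 60216·5222.23 + 106502·4215.08 + 39359·5268.56) / 286319
= 1470488290.78 / 286319 = 5135.8390... → 5135.84.

5135.84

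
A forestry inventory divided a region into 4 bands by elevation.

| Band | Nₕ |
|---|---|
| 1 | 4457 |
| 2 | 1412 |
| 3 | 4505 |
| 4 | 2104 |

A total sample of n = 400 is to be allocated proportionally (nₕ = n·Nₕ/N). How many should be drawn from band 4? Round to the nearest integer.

N = 4457 + 1412 + 4505 + 2104 = 12478.
n_4 = 400·2104/12478 = 67.447... → 67.

67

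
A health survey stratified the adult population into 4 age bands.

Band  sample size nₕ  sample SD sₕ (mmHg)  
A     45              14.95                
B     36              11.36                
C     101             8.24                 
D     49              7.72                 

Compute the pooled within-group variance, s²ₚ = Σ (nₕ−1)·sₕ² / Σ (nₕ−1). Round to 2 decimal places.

A: (45−1)·14.95² = 44·223.5025 = 9834.11
B: (36−1)·11.36² = 35·129.0496 = 4516.736
C: (101−1)·8.24² = 100·67.8976 = 6789.76
D: (49−1)·7.72² = 48·59.5984 = 2860.7232
Numerator = 24001.3292; denominator = Σ(nₕ−1) = 227.
s²ₚ = 24001.3292/227 = 105.7327... → 105.73.

105.73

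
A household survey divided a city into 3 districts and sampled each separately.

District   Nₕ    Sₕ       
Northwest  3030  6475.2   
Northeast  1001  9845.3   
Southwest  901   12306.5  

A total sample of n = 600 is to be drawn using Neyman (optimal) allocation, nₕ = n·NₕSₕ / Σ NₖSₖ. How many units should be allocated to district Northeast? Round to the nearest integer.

Σ NₕSₕ = 3030·6475.2 + 1001·9845.3 + 901·12306.5 = 40563157.8.
Share for Northeast: 9855145.3/40563157.8 = 0.24296.
n_Northeast = 600 × 0.24296 = 145.775... → 146.

146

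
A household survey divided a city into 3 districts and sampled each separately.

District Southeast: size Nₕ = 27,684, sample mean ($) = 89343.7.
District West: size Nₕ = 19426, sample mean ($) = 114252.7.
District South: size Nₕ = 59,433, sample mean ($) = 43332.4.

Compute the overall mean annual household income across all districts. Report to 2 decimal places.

N = 27684 + 19426 + 59433 = 106543.
Weight each subgroup mean by Nₕ/N and sum.
Σ Nₕx̄ₕ = 27684·89343.7 + 19426·114252.7 + 59433·43332.4 = 2473390990.8 + 2219472950.2 + 2575374529.2 = 7268238470.2.
Divide by N: 7268238470.2 / 106543 = 68218.8269... → 68218.83.

68218.83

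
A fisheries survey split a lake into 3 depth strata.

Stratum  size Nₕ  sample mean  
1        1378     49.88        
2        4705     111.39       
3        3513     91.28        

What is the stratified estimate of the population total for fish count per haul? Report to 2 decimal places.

Population total = Σ Nₕ·x̄ₕ (each stratum's size times its mean).
1378·49.88 + 4705·111.39 + 3513·91.28 = 68734.64 + 524089.95 + 320666.64 = 913491.23.

913491.23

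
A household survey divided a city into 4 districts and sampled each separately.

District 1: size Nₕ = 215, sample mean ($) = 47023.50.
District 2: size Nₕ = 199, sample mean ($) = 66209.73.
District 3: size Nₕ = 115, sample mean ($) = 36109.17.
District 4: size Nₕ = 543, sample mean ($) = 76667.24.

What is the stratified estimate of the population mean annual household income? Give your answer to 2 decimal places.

x̄_st = (Σ Nₕx̄ₕ) / (Σ Nₕ) = (215·47023.50 + 199·66209.73 + 115·36109.17 + 543·76667.24) / 1072
= 69068654.64 / 1072 = 64429.7151... → 64429.72.

64429.72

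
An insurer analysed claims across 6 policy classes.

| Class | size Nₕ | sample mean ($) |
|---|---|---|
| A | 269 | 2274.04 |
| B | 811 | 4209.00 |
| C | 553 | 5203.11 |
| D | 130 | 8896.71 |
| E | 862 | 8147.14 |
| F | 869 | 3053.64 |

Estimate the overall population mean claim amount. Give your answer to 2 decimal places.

5076.00

N = 3494; weights Wₕ = Nₕ/N = (0.0770, 0.2321, 0.1583, 0.0372, 0.2467, 0.2487).
x̄_st = Σ Wₕ·x̄ₕ = 0.0770·2274.04 + 0.2321·4209.00 + 0.1583·5203.11 + 0.0372·8896.71 + 0.2467·8147.14 + 0.2487·3053.64 ≈ 5076.0034...
→ 5076.00.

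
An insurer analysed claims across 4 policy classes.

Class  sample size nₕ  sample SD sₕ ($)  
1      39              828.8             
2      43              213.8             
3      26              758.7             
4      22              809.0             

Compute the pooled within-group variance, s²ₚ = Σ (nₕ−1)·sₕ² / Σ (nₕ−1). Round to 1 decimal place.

1: (39−1)·828.8² = 38·686909.44 = 26102558.72
2: (43−1)·213.8² = 42·45710.44 = 1919838.48
3: (26−1)·758.7² = 25·575625.69 = 14390642.25
4: (22−1)·809.0² = 21·654481 = 13744101
Numerator = 56157140.45; denominator = Σ(nₕ−1) = 126.
s²ₚ = 56157140.45/126 = 445691.591... → 445691.6.

445691.6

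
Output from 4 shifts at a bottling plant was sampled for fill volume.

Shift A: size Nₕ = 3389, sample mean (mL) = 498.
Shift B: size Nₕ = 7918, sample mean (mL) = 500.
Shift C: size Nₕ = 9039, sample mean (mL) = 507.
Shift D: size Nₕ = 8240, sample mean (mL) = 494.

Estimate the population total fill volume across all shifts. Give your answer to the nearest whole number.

14300055

A: 3389·498 = 1687722
B: 7918·500 = 3959000
C: 9039·507 = 4582773
D: 8240·494 = 4070560
τ̂ = Σ Nₕx̄ₕ = 14300055.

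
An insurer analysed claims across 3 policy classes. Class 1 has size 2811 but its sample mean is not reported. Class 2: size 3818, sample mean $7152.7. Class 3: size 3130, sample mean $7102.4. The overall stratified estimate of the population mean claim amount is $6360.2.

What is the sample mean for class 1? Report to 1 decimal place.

4457.4

N = 2811 + 3818 + 3130 = 9759.
Overall total = μ·N = 6360.2·9759 = 62069191.8.
Subtract the known strata: 3818·7152.7 + 3130·7102.4 = 49539520.6.
Remaining total for class 1: 62069191.8 − 49539520.6 = 12529671.2.
Divide by its size: 12529671.2 / 2811 = 4457.371... → 4457.4.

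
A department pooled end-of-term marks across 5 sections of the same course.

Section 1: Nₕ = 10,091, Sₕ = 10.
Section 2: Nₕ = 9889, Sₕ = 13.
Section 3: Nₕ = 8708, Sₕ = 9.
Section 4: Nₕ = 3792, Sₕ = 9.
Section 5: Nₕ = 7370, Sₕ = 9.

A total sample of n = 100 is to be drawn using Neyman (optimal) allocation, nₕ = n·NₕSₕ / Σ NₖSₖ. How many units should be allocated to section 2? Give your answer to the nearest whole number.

31

1: NₕSₕ = 10091·10 = 100910
2: NₕSₕ = 9889·13 = 128557
3: NₕSₕ = 8708·9 = 78372
4: NₕSₕ = 3792·9 = 34128
5: NₕSₕ = 7370·9 = 66330
Σ NₕSₕ = 408297.
n_2 = 100·128557/408297 = 31.486... → 31.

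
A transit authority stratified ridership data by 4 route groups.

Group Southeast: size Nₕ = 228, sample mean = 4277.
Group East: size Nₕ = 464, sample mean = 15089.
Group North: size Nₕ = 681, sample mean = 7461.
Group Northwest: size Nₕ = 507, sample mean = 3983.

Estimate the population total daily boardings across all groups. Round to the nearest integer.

Southeast: 228·4277 = 975156
East: 464·15089 = 7001296
North: 681·7461 = 5080941
Northwest: 507·3983 = 2019381
τ̂ = Σ Nₕx̄ₕ = 15076774.

15076774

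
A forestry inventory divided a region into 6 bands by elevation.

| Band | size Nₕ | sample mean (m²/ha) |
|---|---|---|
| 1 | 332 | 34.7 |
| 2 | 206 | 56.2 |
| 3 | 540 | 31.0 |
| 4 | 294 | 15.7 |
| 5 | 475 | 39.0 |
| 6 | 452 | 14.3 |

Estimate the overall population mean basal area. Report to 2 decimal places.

30.21

N = 332 + 206 + 540 + 294 + 475 + 452 = 2299.
Weight each subgroup mean by Nₕ/N and sum.
Σ Nₕx̄ₕ = 332·34.7 + 206·56.2 + 540·31.0 + 294·15.7 + 475·39.0 + 452·14.3 = 11520.4 + 11577.2 + 16740 + 4615.8 + 18525 + 6463.6 = 69442.
Divide by N: 69442 / 2299 = 30.2053... → 30.21.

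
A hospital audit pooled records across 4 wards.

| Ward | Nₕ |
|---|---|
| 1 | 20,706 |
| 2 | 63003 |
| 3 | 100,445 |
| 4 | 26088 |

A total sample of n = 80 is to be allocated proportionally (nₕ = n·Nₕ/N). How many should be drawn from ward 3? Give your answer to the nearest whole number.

38

Share of ward 3 = 100445/210242 = 0.47776.
Allocate 80 × 0.47776 = 38.221... → 38.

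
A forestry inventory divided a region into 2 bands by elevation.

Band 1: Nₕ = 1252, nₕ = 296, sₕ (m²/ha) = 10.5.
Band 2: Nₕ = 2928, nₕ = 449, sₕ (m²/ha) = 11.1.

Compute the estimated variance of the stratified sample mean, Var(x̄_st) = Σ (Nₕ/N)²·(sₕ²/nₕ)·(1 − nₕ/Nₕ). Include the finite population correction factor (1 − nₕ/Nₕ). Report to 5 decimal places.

0.13951

N = 4180; Wₕ = Nₕ/N.
band 1: (1252/4180)²·10.5²/296·(1 − 296/1252) = 0.02551506
band 2: (2928/4180)²·11.1²/449·(1 − 449/2928) = 0.11399732
Sum = 0.13951238 → 0.13951.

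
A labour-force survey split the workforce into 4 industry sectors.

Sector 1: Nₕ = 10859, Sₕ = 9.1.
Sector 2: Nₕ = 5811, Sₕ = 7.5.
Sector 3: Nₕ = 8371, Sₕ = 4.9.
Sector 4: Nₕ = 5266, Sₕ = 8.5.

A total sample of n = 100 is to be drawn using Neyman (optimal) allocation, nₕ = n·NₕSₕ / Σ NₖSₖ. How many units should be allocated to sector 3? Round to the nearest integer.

Σ NₕSₕ = 10859·9.1 + 5811·7.5 + 8371·4.9 + 5266·8.5 = 228178.3.
Share for 3: 41017.9/228178.3 = 0.17976.
n_3 = 100 × 0.17976 = 17.976... → 18.

18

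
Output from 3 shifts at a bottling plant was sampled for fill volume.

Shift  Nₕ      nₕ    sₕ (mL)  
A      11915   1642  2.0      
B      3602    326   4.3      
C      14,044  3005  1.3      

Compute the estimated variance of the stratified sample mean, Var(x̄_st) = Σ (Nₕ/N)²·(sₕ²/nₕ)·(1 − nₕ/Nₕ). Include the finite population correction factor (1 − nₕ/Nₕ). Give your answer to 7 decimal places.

0.0012069

N = 29561. Term for each stratum: Wₕ²sₕ²/nₕ·(1−nₕ/Nₕ).
Var(x̄_st) = 0.0003412243 + 0.0007658940 + 0.0000997756 = 0.0012068939 → 0.0012069.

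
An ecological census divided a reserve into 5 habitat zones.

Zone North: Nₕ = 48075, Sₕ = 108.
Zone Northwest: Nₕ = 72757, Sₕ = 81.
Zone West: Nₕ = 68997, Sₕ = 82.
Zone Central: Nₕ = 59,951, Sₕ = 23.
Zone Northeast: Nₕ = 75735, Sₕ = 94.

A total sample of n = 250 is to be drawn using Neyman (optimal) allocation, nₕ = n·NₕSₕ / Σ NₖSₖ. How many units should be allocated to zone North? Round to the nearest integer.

51

North: NₕSₕ = 48075·108 = 5192100
Northwest: NₕSₕ = 72757·81 = 5893317
West: NₕSₕ = 68997·82 = 5657754
Central: NₕSₕ = 59951·23 = 1378873
Northeast: NₕSₕ = 75735·94 = 7119090
Σ NₕSₕ = 25241134.
n_North = 250·5192100/25241134 = 51.425... → 51.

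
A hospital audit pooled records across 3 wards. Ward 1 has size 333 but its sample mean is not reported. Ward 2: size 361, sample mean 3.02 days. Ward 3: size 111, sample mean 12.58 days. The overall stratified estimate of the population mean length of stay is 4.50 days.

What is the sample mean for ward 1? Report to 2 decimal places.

Σ Nₕx̄ₕ = N·μ, so 333·x̄_1 = 805·4.50 − (361·3.02 + 111·12.58).
= 3622.5 − 2486.6 = 1135.9.
x̄_1 = 1135.9 / 333 = 3.4111... → 3.41.

3.41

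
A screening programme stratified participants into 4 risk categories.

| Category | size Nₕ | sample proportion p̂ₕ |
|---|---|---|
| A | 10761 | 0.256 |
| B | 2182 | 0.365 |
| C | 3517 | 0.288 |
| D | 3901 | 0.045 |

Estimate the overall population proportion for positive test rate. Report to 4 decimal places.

Wₕ = Nₕ/N with N = 20361: 0.5285, 0.1072, 0.1727, 0.1916.
p̂_st = 0.5285·0.256 + 0.1072·0.365 + 0.1727·0.288 + 0.1916·0.045 ≈ 0.232783... → 0.2328.

0.2328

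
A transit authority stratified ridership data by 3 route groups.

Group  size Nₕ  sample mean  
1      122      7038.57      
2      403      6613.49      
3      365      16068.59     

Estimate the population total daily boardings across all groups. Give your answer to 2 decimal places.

1: 122·7038.57 = 858705.54
2: 403·6613.49 = 2665236.47
3: 365·16068.59 = 5865035.35
τ̂ = Σ Nₕx̄ₕ = 9388977.36.

9388977.36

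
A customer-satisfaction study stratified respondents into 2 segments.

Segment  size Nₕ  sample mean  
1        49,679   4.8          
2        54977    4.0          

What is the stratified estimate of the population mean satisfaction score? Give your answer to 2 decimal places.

N = 49679 + 54977 = 104656.
Weight each subgroup mean by Nₕ/N and sum.
Σ Nₕx̄ₕ = 49679·4.8 + 54977·4.0 = 238459.2 + 219908 = 458367.2.
Divide by N: 458367.2 / 104656 = 4.3798... → 4.38.

4.38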